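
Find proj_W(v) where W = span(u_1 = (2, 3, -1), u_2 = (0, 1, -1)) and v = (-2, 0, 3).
proj_W(v) = (-1/3, -5/3, 4/3)

Set up U = [u_1 | ... | u_2] ∈ R^(3×2). The projector onto W = col(U) is P = U (U^T U)^(-1) U^T.
Compute U^T U =
  [14, 4]
  [4, 2],
and U^T v = (-7, -3).
Solve U^T U · c = U^T v for the coefficients: c = (-1/6, -7/6). The projection is proj_W(v) = U c.
Check: (v - proj_W(v)) · u_1 = 0  (should be 0).
Check: (v - proj_W(v)) · u_2 = 0  (should be 0).
Result: proj_W(v) = (-1/3, -5/3, 4/3).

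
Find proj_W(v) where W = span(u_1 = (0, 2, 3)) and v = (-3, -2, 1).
proj_W(v) = (0, -2/13, -3/13)

Set up U = [u_1 | ... | u_1] ∈ R^(3×1). The projector onto W = col(U) is P = U (U^T U)^(-1) U^T.
Compute U^T U =
  [13],
and U^T v = (-1).
Solve U^T U · c = U^T v for the coefficients: c = (-1/13). The projection is proj_W(v) = U c.
Check: (v - proj_W(v)) · u_1 = 0  (should be 0).
Result: proj_W(v) = (0, -2/13, -3/13).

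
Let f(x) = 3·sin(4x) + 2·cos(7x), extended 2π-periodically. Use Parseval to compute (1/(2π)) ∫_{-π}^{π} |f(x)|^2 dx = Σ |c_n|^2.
Σ |c_n|^2 = 13/2

Expand |f|^2 and use orthogonality of {sin(nx), cos(mx)} on [-π, π]:
  ∫_{-π}^{π} sin(nx)^2 dx = π, ∫ cos(mx)^2 dx = π, and cross terms integrate to 0.
So ∫_{-π}^{π} f(x)^2 dx = 3^2 · π + 2^2 · π = (9 + 4)π.
Divide by 2π: (9 + 4)/2 = 13/2.
By Parseval, this equals Σ |c_n|^2.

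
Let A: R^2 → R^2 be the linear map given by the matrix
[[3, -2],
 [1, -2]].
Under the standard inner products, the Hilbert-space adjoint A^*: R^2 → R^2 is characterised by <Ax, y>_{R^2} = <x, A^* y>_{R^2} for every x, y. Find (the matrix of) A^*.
A^* = A^T =
[[3, 1],
 [-2, -2]]

For real matrices with standard dot products, the defining identity <Ax, y> = <x, A^* y> gives (Ax)^T y = x^T (A^*) y, i.e. x^T A^T y = x^T (A^*) y. Since this holds for all x, y, we must have A^* = A^T. Therefore
A^* =
[[3, 1],
 [-2, -2]].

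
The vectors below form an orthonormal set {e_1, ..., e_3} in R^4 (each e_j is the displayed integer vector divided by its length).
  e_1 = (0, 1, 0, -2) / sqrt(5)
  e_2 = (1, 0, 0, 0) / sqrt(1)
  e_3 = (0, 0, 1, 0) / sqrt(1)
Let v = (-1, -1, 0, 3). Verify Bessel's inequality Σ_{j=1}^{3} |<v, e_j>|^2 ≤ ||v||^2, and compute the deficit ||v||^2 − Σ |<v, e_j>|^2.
Σ |<v, e_j>|^2 = 54/5; ||v||^2 = 11; deficit = 1/5

Write each e_j = u_j / sqrt(<u_j, u_j>) where u_j is the displayed integer vector. Then <v, e_j> = <v, u_j> / sqrt(<u_j, u_j>), so |<v, e_j>|^2 = <v, u_j>^2 / <u_j, u_j>.
Coefficients: <v, e_1> = -7/sqrt(5), <v, e_2> = -1/sqrt(1), <v, e_3> = 0/sqrt(1).
Square and sum: Σ |<v, e_j>|^2 = 54/5.
Compute ||v||^2 = v·v = 11.
Deficit = 11 − 54/5 = 1/5 ≥ 0, confirming Bessel's inequality. (The deficit equals ||v − Σ <v,e_j> e_j||^2, the squared distance from v to span{e_j}.)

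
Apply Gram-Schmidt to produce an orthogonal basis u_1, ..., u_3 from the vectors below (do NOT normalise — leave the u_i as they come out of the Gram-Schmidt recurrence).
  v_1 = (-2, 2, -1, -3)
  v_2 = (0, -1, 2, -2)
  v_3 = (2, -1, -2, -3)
Orthogonal basis:
  u_1 = (-2, 2, -1, -3)
  u_2 = (2/9, -11/9, 19/9, -5/3)
  u_3 = (197/79, -96/79, -365/158, -269/158)

Apply the Gram-Schmidt recurrence
  u_1 = v_1
  u_i = v_i − Σ_{j<i} ((v_i · u_j) / (u_j · u_j)) · u_j.

Step by step this gives:
  u_1 = (-2, 2, -1, -3)
  u_2 = (2/9, -11/9, 19/9, -5/3)
  u_3 = (197/79, -96/79, -365/158, -269/158)

Orthogonality check:
  u_2 · u_1 = 0 (should be 0)
  u_3 · u_1 = 0 (should be 0)
  u_3 · u_2 = 0 (should be 0)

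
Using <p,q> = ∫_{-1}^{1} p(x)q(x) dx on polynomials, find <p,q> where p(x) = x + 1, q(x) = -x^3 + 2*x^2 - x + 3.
<p,q> = 94/15

Expand the product: p(x)·q(x) = -x^4 + x^3 + x^2 + 2*x + 3.
∫_{-1}^{1} of each monomial x^k gives [2/(k+1) if k even, 0 if k odd]. Integrating term-by-term (or equivalently evaluating the antiderivative F(x) = -x^5/5 + x^4/4 + x^3/3 + x^2 + 3*x at the endpoints):
  F(1) − F(−1) = 263/60 − (-113/60) = 94/15.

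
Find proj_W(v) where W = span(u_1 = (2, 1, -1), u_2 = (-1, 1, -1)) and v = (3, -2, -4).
proj_W(v) = (3, 1, -1)

Set up U = [u_1 | ... | u_2] ∈ R^(3×2). The projector onto W = col(U) is P = U (U^T U)^(-1) U^T.
Compute U^T U =
  [6, 0]
  [0, 3],
and U^T v = (8, -1).
Solve U^T U · c = U^T v for the coefficients: c = (4/3, -1/3). The projection is proj_W(v) = U c.
Check: (v - proj_W(v)) · u_1 = 0  (should be 0).
Check: (v - proj_W(v)) · u_2 = 0  (should be 0).
Result: proj_W(v) = (3, 1, -1).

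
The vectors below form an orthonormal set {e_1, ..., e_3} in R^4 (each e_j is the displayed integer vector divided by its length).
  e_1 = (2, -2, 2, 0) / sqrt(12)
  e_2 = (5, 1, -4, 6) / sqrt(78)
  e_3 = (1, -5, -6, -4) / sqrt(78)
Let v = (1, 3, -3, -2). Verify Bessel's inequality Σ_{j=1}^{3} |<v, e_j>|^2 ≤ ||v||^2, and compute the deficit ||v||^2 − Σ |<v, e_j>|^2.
Σ |<v, e_j>|^2 = 11; ||v||^2 = 23; deficit = 12

Write each e_j = u_j / sqrt(<u_j, u_j>) where u_j is the displayed integer vector. Then <v, e_j> = <v, u_j> / sqrt(<u_j, u_j>), so |<v, e_j>|^2 = <v, u_j>^2 / <u_j, u_j>.
Coefficients: <v, e_1> = -10/sqrt(12), <v, e_2> = 8/sqrt(78), <v, e_3> = 12/sqrt(78).
Square and sum: Σ |<v, e_j>|^2 = 11.
Compute ||v||^2 = v·v = 23.
Deficit = 23 − 11 = 12 ≥ 0, confirming Bessel's inequality. (The deficit equals ||v − Σ <v,e_j> e_j||^2, the squared distance from v to span{e_j}.)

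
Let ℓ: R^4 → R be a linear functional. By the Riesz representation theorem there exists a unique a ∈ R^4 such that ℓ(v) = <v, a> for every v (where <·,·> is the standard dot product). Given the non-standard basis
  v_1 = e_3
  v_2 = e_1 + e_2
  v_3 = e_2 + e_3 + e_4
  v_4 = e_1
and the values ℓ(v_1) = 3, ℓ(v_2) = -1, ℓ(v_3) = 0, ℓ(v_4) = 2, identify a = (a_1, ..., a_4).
a = (2, -3, 3, 0)

Write a = (a_1, ..., a_4) in the standard basis. For each basis vector v_i, ℓ(v_i) = <v_i, a> is a linear equation in the a_j's. Collect the n equations into a matrix system V a = ℓ, where row i of V is v_i (expressed in the standard basis). Since V is invertible (lower-triangular with 1s on the diagonal, up to permutation), solve by back-substitution:
  V =
[[0, 0, 1, 0],
 [1, 1, 0, 0],
 [0, 1, 1, 1],
 [1, 0, 0, 0]]
  V a = (3, -1, 0, 2)
Solving gives a = (2, -3, 3, 0).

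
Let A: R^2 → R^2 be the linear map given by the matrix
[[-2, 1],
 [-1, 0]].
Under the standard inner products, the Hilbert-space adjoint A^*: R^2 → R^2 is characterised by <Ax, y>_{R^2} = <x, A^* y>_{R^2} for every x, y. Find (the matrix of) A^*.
A^* = A^T =
[[-2, -1],
 [1, 0]]

For real matrices with standard dot products, the defining identity <Ax, y> = <x, A^* y> gives (Ax)^T y = x^T (A^*) y, i.e. x^T A^T y = x^T (A^*) y. Since this holds for all x, y, we must have A^* = A^T. Therefore
A^* =
[[-2, -1],
 [1, 0]].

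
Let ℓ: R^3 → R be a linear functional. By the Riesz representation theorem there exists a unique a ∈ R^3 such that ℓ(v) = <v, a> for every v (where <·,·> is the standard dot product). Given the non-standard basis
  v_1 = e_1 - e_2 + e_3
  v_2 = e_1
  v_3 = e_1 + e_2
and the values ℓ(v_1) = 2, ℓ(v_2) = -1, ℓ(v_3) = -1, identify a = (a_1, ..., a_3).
a = (-1, 0, 3)

Write a = (a_1, ..., a_3) in the standard basis. For each basis vector v_i, ℓ(v_i) = <v_i, a> is a linear equation in the a_j's. Collect the n equations into a matrix system V a = ℓ, where row i of V is v_i (expressed in the standard basis). Since V is invertible (lower-triangular with 1s on the diagonal, up to permutation), solve by back-substitution:
  V =
[[1, -1, 1],
 [1, 0, 0],
 [1, 1, 0]]
  V a = (2, -1, -1)
Solving gives a = (-1, 0, 3).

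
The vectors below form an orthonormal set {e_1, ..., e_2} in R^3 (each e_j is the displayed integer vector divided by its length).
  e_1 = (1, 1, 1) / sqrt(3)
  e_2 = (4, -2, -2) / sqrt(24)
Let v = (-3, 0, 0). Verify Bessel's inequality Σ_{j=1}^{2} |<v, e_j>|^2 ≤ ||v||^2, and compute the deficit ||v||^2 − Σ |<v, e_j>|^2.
Σ |<v, e_j>|^2 = 9; ||v||^2 = 9; deficit = 0

Write each e_j = u_j / sqrt(<u_j, u_j>) where u_j is the displayed integer vector. Then <v, e_j> = <v, u_j> / sqrt(<u_j, u_j>), so |<v, e_j>|^2 = <v, u_j>^2 / <u_j, u_j>.
Coefficients: <v, e_1> = -3/sqrt(3), <v, e_2> = -12/sqrt(24).
Square and sum: Σ |<v, e_j>|^2 = 9.
Compute ||v||^2 = v·v = 9.
Deficit = 9 − 9 = 0 ≥ 0, confirming Bessel's inequality. (The deficit equals ||v − Σ <v,e_j> e_j||^2, the squared distance from v to span{e_j}.)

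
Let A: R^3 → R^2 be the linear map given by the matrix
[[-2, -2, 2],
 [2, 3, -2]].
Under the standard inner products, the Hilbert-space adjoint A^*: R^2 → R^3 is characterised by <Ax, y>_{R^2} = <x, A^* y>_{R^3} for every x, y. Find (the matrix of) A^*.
A^* = A^T =
[[-2, 2],
 [-2, 3],
 [2, -2]]

For real matrices with standard dot products, the defining identity <Ax, y> = <x, A^* y> gives (Ax)^T y = x^T (A^*) y, i.e. x^T A^T y = x^T (A^*) y. Since this holds for all x, y, we must have A^* = A^T. Therefore
A^* =
[[-2, 2],
 [-2, 3],
 [2, -2]].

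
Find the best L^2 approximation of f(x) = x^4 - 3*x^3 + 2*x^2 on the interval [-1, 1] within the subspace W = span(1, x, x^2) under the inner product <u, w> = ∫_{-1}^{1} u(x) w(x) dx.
g(x) = 20*x^2/7 - 9*x/5 - 3/35

The best approximation g ∈ W is the orthogonal projection of f onto W. Writing g = a_0 + a_1 x + a_2 x^2, the coefficients solve the normal equations G · a = b where
  G_{ij} = <φ_i, φ_j> and b_i = <f, φ_i>, with φ_0 = 1, φ_1 = x, φ_2 = x^2.
G =
  [2, 0, 2/3]
  [0, 2/3, 0]
  [2/3, 0, 2/5],
b = (26/15, -6/5, 38/35).
Solving gives a_0 = -3/35, a_1 = -9/5, a_2 = 20/7, so
  g(x) = 20*x^2/7 - 9*x/5 - 3/35.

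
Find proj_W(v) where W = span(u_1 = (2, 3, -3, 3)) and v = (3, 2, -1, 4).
proj_W(v) = (54/31, 81/31, -81/31, 81/31)

Set up U = [u_1 | ... | u_1] ∈ R^(4×1). The projector onto W = col(U) is P = U (U^T U)^(-1) U^T.
Compute U^T U =
  [31],
and U^T v = (27).
Solve U^T U · c = U^T v for the coefficients: c = (27/31). The projection is proj_W(v) = U c.
Check: (v - proj_W(v)) · u_1 = 0  (should be 0).
Result: proj_W(v) = (54/31, 81/31, -81/31, 81/31).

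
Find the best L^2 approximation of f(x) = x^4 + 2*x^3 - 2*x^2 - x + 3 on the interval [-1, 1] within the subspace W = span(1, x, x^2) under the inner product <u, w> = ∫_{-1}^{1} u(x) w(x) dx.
g(x) = -8*x^2/7 + x/5 + 102/35

The best approximation g ∈ W is the orthogonal projection of f onto W. Writing g = a_0 + a_1 x + a_2 x^2, the coefficients solve the normal equations G · a = b where
  G_{ij} = <φ_i, φ_j> and b_i = <f, φ_i>, with φ_0 = 1, φ_1 = x, φ_2 = x^2.
G =
  [2, 0, 2/3]
  [0, 2/3, 0]
  [2/3, 0, 2/5],
b = (76/15, 2/15, 52/35).
Solving gives a_0 = 102/35, a_1 = 1/5, a_2 = -8/7, so
  g(x) = -8*x^2/7 + x/5 + 102/35.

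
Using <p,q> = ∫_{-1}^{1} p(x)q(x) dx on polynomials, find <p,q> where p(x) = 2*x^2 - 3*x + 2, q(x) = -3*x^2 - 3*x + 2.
<p,q> = 154/15

Expand the product: p(x)·q(x) = -6*x^4 + 3*x^3 + 7*x^2 - 12*x + 4.
∫_{-1}^{1} of each monomial x^k gives [2/(k+1) if k even, 0 if k odd]. Integrating term-by-term (or equivalently evaluating the antiderivative F(x) = -6*x^5/5 + 3*x^4/4 + 7*x^3/3 - 6*x^2 + 4*x at the endpoints):
  F(1) − F(−1) = -7/60 − (-623/60) = 154/15.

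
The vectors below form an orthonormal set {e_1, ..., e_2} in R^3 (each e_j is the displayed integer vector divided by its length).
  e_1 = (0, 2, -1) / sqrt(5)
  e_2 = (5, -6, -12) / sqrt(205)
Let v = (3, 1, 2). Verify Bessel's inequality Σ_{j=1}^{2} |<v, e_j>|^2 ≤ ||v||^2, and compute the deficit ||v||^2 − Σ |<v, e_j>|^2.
Σ |<v, e_j>|^2 = 45/41; ||v||^2 = 14; deficit = 529/41

Write each e_j = u_j / sqrt(<u_j, u_j>) where u_j is the displayed integer vector. Then <v, e_j> = <v, u_j> / sqrt(<u_j, u_j>), so |<v, e_j>|^2 = <v, u_j>^2 / <u_j, u_j>.
Coefficients: <v, e_1> = 0/sqrt(5), <v, e_2> = -15/sqrt(205).
Square and sum: Σ |<v, e_j>|^2 = 45/41.
Compute ||v||^2 = v·v = 14.
Deficit = 14 − 45/41 = 529/41 ≥ 0, confirming Bessel's inequality. (The deficit equals ||v − Σ <v,e_j> e_j||^2, the squared distance from v to span{e_j}.)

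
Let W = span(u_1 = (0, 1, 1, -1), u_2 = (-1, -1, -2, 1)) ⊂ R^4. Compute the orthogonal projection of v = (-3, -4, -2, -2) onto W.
proj_W(v) = (-11/5, -3/5, -14/5, 3/5)

Set up U = [u_1 | ... | u_2] ∈ R^(4×2). The projector onto W = col(U) is P = U (U^T U)^(-1) U^T.
Compute U^T U =
  [3, -4]
  [-4, 7],
and U^T v = (-4, 9).
Solve U^T U · c = U^T v for the coefficients: c = (8/5, 11/5). The projection is proj_W(v) = U c.
Check: (v - proj_W(v)) · u_1 = 0  (should be 0).
Check: (v - proj_W(v)) · u_2 = 0  (should be 0).
Result: proj_W(v) = (-11/5, -3/5, -14/5, 3/5).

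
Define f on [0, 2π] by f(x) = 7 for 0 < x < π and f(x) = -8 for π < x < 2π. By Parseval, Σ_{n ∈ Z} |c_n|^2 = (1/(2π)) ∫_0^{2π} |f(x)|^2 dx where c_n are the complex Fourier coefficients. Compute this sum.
Σ |c_n|^2 = 113/2

Parseval equates the L^2 energy of f (normalised by 1/(2π)) with the ℓ^2 sum of its Fourier coefficients: (1/(2π)) ∫_0^{2π} |f|^2 = Σ |c_n|^2.
Compute the left side: (1/(2π)) [∫_0^π 7^2 dx + ∫_π^{2π} (-8)^2 dx] = (1/(2π)) · (49π + 64π) = (49 + 64)/2 = 113/2.
So Σ_{n ∈ Z} |c_n|^2 = 113/2.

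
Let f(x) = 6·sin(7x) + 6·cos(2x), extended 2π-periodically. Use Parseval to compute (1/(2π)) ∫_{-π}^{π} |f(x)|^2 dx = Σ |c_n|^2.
Σ |c_n|^2 = 36

Expand |f|^2 and use orthogonality of {sin(nx), cos(mx)} on [-π, π]:
  ∫_{-π}^{π} sin(nx)^2 dx = π, ∫ cos(mx)^2 dx = π, and cross terms integrate to 0.
So ∫_{-π}^{π} f(x)^2 dx = 6^2 · π + 6^2 · π = (36 + 36)π.
Divide by 2π: (36 + 36)/2 = 36.
By Parseval, this equals Σ |c_n|^2.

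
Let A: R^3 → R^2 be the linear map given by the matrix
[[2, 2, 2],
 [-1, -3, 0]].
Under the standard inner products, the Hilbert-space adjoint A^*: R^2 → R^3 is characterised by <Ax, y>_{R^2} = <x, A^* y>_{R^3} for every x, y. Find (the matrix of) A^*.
A^* = A^T =
[[2, -1],
 [2, -3],
 [2, 0]]

For real matrices with standard dot products, the defining identity <Ax, y> = <x, A^* y> gives (Ax)^T y = x^T (A^*) y, i.e. x^T A^T y = x^T (A^*) y. Since this holds for all x, y, we must have A^* = A^T. Therefore
A^* =
[[2, -1],
 [2, -3],
 [2, 0]].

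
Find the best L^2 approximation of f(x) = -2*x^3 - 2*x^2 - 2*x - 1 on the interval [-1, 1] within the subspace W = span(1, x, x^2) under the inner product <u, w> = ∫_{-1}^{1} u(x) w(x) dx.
g(x) = -2*x^2 - 16*x/5 - 1

The best approximation g ∈ W is the orthogonal projection of f onto W. Writing g = a_0 + a_1 x + a_2 x^2, the coefficients solve the normal equations G · a = b where
  G_{ij} = <φ_i, φ_j> and b_i = <f, φ_i>, with φ_0 = 1, φ_1 = x, φ_2 = x^2.
G =
  [2, 0, 2/3]
  [0, 2/3, 0]
  [2/3, 0, 2/5],
b = (-10/3, -32/15, -22/15).
Solving gives a_0 = -1, a_1 = -16/5, a_2 = -2, so
  g(x) = -2*x^2 - 16*x/5 - 1.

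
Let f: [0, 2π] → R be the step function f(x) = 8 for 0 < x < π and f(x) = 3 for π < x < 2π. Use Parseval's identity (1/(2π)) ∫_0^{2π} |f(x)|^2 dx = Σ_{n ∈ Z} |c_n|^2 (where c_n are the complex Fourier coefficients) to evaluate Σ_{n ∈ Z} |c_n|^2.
Σ |c_n|^2 = 73/2

Parseval equates the L^2 energy of f (normalised by 1/(2π)) with the ℓ^2 sum of its Fourier coefficients: (1/(2π)) ∫_0^{2π} |f|^2 = Σ |c_n|^2.
Compute the left side: (1/(2π)) [∫_0^π 8^2 dx + ∫_π^{2π} 3^2 dx] = (1/(2π)) · (64π + 9π) = (64 + 9)/2 = 73/2.
So Σ_{n ∈ Z} |c_n|^2 = 73/2.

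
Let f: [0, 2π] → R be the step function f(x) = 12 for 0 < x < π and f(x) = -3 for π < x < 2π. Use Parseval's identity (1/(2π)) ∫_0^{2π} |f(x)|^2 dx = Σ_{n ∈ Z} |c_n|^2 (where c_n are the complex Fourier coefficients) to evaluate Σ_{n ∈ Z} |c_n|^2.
Σ |c_n|^2 = 153/2

Parseval equates the L^2 energy of f (normalised by 1/(2π)) with the ℓ^2 sum of its Fourier coefficients: (1/(2π)) ∫_0^{2π} |f|^2 = Σ |c_n|^2.
Compute the left side: (1/(2π)) [∫_0^π 12^2 dx + ∫_π^{2π} (-3)^2 dx] = (1/(2π)) · (144π + 9π) = (144 + 9)/2 = 153/2.
So Σ_{n ∈ Z} |c_n|^2 = 153/2.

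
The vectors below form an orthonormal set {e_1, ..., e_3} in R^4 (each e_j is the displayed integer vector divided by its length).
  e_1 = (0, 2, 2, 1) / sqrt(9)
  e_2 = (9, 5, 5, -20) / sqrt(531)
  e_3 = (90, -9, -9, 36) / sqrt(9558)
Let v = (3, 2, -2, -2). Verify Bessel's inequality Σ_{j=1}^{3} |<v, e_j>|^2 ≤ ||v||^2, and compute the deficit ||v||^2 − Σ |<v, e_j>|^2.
Σ |<v, e_j>|^2 = 13; ||v||^2 = 21; deficit = 8

Write each e_j = u_j / sqrt(<u_j, u_j>) where u_j is the displayed integer vector. Then <v, e_j> = <v, u_j> / sqrt(<u_j, u_j>), so |<v, e_j>|^2 = <v, u_j>^2 / <u_j, u_j>.
Coefficients: <v, e_1> = -2/sqrt(9), <v, e_2> = 67/sqrt(531), <v, e_3> = 198/sqrt(9558).
Square and sum: Σ |<v, e_j>|^2 = 13.
Compute ||v||^2 = v·v = 21.
Deficit = 21 − 13 = 8 ≥ 0, confirming Bessel's inequality. (The deficit equals ||v − Σ <v,e_j> e_j||^2, the squared distance from v to span{e_j}.)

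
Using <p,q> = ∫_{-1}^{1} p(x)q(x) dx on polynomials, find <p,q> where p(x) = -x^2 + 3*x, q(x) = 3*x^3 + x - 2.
<p,q> = 104/15

Expand the product: p(x)·q(x) = -3*x^5 + 9*x^4 - x^3 + 5*x^2 - 6*x.
∫_{-1}^{1} of each monomial x^k gives [2/(k+1) if k even, 0 if k odd]. Integrating term-by-term (or equivalently evaluating the antiderivative F(x) = -x^6/2 + 9*x^5/5 - x^4/4 + 5*x^3/3 - 3*x^2 at the endpoints):
  F(1) − F(−1) = -17/60 − (-433/60) = 104/15.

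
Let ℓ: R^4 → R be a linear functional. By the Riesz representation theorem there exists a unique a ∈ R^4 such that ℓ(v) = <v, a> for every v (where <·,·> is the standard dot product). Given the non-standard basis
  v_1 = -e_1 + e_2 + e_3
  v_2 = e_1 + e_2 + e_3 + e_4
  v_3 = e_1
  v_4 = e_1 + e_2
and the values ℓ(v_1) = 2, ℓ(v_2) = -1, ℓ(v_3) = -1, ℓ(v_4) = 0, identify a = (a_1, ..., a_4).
a = (-1, 1, 0, -1)

Write a = (a_1, ..., a_4) in the standard basis. For each basis vector v_i, ℓ(v_i) = <v_i, a> is a linear equation in the a_j's. Collect the n equations into a matrix system V a = ℓ, where row i of V is v_i (expressed in the standard basis). Since V is invertible (lower-triangular with 1s on the diagonal, up to permutation), solve by back-substitution:
  V =
[[-1, 1, 1, 0],
 [1, 1, 1, 1],
 [1, 0, 0, 0],
 [1, 1, 0, 0]]
  V a = (2, -1, -1, 0)
Solving gives a = (-1, 1, 0, -1).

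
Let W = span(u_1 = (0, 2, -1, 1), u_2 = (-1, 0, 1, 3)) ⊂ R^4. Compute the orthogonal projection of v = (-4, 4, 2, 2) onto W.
proj_W(v) = (-28/31, 64/31, -4/31, 116/31)

Set up U = [u_1 | ... | u_2] ∈ R^(4×2). The projector onto W = col(U) is P = U (U^T U)^(-1) U^T.
Compute U^T U =
  [6, 2]
  [2, 11],
and U^T v = (8, 12).
Solve U^T U · c = U^T v for the coefficients: c = (32/31, 28/31). The projection is proj_W(v) = U c.
Check: (v - proj_W(v)) · u_1 = 0  (should be 0).
Check: (v - proj_W(v)) · u_2 = 0  (should be 0).
Result: proj_W(v) = (-28/31, 64/31, -4/31, 116/31).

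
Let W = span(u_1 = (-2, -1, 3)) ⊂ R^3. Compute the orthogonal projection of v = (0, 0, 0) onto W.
proj_W(v) = (0, 0, 0)

Set up U = [u_1 | ... | u_1] ∈ R^(3×1). The projector onto W = col(U) is P = U (U^T U)^(-1) U^T.
Compute U^T U =
  [14],
and U^T v = (0).
Solve U^T U · c = U^T v for the coefficients: c = (0). The projection is proj_W(v) = U c.
Check: (v - proj_W(v)) · u_1 = 0  (should be 0).
Result: proj_W(v) = (0, 0, 0).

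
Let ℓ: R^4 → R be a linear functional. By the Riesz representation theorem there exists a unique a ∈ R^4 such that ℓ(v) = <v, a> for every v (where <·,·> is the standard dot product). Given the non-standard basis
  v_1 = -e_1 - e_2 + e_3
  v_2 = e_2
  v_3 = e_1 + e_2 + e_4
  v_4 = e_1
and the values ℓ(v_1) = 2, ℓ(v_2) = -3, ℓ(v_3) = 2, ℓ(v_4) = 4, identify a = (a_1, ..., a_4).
a = (4, -3, 3, 1)

Write a = (a_1, ..., a_4) in the standard basis. For each basis vector v_i, ℓ(v_i) = <v_i, a> is a linear equation in the a_j's. Collect the n equations into a matrix system V a = ℓ, where row i of V is v_i (expressed in the standard basis). Since V is invertible (lower-triangular with 1s on the diagonal, up to permutation), solve by back-substitution:
  V =
[[-1, -1, 1, 0],
 [0, 1, 0, 0],
 [1, 1, 0, 1],
 [1, 0, 0, 0]]
  V a = (2, -3, 2, 4)
Solving gives a = (4, -3, 3, 1).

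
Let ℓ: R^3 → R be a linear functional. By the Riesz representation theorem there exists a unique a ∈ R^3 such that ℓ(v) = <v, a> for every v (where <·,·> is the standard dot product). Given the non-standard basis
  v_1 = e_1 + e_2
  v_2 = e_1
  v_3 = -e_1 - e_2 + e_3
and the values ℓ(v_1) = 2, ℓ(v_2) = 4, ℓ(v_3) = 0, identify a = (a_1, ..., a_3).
a = (4, -2, 2)

Write a = (a_1, ..., a_3) in the standard basis. For each basis vector v_i, ℓ(v_i) = <v_i, a> is a linear equation in the a_j's. Collect the n equations into a matrix system V a = ℓ, where row i of V is v_i (expressed in the standard basis). Since V is invertible (lower-triangular with 1s on the diagonal, up to permutation), solve by back-substitution:
  V =
[[1, 1, 0],
 [1, 0, 0],
 [-1, -1, 1]]
  V a = (2, 4, 0)
Solving gives a = (4, -2, 2).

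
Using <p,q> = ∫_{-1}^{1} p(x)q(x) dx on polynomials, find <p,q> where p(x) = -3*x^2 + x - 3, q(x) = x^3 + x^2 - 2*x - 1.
<p,q> = 58/15

Expand the product: p(x)·q(x) = -3*x^5 - 2*x^4 + 4*x^3 - 2*x^2 + 5*x + 3.
∫_{-1}^{1} of each monomial x^k gives [2/(k+1) if k even, 0 if k odd]. Integrating term-by-term (or equivalently evaluating the antiderivative F(x) = -x^6/2 - 2*x^5/5 + x^4 - 2*x^3/3 + 5*x^2/2 + 3*x at the endpoints):
  F(1) − F(−1) = 74/15 − (16/15) = 58/15.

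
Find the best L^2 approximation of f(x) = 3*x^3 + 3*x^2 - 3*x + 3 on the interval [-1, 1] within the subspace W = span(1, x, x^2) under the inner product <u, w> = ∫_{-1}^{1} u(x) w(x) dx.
g(x) = 3*x^2 - 6*x/5 + 3

The best approximation g ∈ W is the orthogonal projection of f onto W. Writing g = a_0 + a_1 x + a_2 x^2, the coefficients solve the normal equations G · a = b where
  G_{ij} = <φ_i, φ_j> and b_i = <f, φ_i>, with φ_0 = 1, φ_1 = x, φ_2 = x^2.
G =
  [2, 0, 2/3]
  [0, 2/3, 0]
  [2/3, 0, 2/5],
b = (8, -4/5, 16/5).
Solving gives a_0 = 3, a_1 = -6/5, a_2 = 3, so
  g(x) = 3*x^2 - 6*x/5 + 3.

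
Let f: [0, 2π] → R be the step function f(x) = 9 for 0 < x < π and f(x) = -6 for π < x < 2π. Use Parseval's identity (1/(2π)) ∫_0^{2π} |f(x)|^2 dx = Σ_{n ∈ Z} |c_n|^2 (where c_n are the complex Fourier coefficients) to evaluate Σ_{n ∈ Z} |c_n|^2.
Σ |c_n|^2 = 117/2

Parseval equates the L^2 energy of f (normalised by 1/(2π)) with the ℓ^2 sum of its Fourier coefficients: (1/(2π)) ∫_0^{2π} |f|^2 = Σ |c_n|^2.
Compute the left side: (1/(2π)) [∫_0^π 9^2 dx + ∫_π^{2π} (-6)^2 dx] = (1/(2π)) · (81π + 36π) = (81 + 36)/2 = 117/2.
So Σ_{n ∈ Z} |c_n|^2 = 117/2.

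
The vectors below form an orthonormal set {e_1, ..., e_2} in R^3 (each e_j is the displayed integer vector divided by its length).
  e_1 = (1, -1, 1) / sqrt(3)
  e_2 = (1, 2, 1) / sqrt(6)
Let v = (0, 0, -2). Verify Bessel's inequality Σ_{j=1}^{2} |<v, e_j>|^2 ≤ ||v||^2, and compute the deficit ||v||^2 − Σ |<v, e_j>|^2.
Σ |<v, e_j>|^2 = 2; ||v||^2 = 4; deficit = 2

Write each e_j = u_j / sqrt(<u_j, u_j>) where u_j is the displayed integer vector. Then <v, e_j> = <v, u_j> / sqrt(<u_j, u_j>), so |<v, e_j>|^2 = <v, u_j>^2 / <u_j, u_j>.
Coefficients: <v, e_1> = -2/sqrt(3), <v, e_2> = -2/sqrt(6).
Square and sum: Σ |<v, e_j>|^2 = 2.
Compute ||v||^2 = v·v = 4.
Deficit = 4 − 2 = 2 ≥ 0, confirming Bessel's inequality. (The deficit equals ||v − Σ <v,e_j> e_j||^2, the squared distance from v to span{e_j}.)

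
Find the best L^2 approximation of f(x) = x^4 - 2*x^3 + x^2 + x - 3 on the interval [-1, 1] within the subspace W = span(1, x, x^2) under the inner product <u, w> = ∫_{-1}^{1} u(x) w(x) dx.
g(x) = 13*x^2/7 - x/5 - 108/35

The best approximation g ∈ W is the orthogonal projection of f onto W. Writing g = a_0 + a_1 x + a_2 x^2, the coefficients solve the normal equations G · a = b where
  G_{ij} = <φ_i, φ_j> and b_i = <f, φ_i>, with φ_0 = 1, φ_1 = x, φ_2 = x^2.
G =
  [2, 0, 2/3]
  [0, 2/3, 0]
  [2/3, 0, 2/5],
b = (-74/15, -2/15, -46/35).
Solving gives a_0 = -108/35, a_1 = -1/5, a_2 = 13/7, so
  g(x) = 13*x^2/7 - x/5 - 108/35.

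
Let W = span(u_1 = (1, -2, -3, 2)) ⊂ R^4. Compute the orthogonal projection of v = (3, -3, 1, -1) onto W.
proj_W(v) = (2/9, -4/9, -2/3, 4/9)

Set up U = [u_1 | ... | u_1] ∈ R^(4×1). The projector onto W = col(U) is P = U (U^T U)^(-1) U^T.
Compute U^T U =
  [18],
and U^T v = (4).
Solve U^T U · c = U^T v for the coefficients: c = (2/9). The projection is proj_W(v) = U c.
Check: (v - proj_W(v)) · u_1 = 0  (should be 0).
Result: proj_W(v) = (2/9, -4/9, -2/3, 4/9).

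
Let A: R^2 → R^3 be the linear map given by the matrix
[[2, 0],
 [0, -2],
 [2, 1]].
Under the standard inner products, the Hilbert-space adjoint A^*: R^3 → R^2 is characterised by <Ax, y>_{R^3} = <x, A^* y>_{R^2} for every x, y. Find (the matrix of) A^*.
A^* = A^T =
[[2, 0, 2],
 [0, -2, 1]]

For real matrices with standard dot products, the defining identity <Ax, y> = <x, A^* y> gives (Ax)^T y = x^T (A^*) y, i.e. x^T A^T y = x^T (A^*) y. Since this holds for all x, y, we must have A^* = A^T. Therefore
A^* =
[[2, 0, 2],
 [0, -2, 1]].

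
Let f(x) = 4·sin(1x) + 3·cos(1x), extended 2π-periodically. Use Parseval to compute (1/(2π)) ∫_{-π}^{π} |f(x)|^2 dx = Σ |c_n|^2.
Σ |c_n|^2 = 25/2

Expand |f|^2 and use orthogonality of {sin(nx), cos(mx)} on [-π, π]:
  ∫_{-π}^{π} sin(nx)^2 dx = π, ∫ cos(mx)^2 dx = π, and cross terms integrate to 0.
So ∫_{-π}^{π} f(x)^2 dx = 4^2 · π + 3^2 · π = (16 + 9)π.
Divide by 2π: (16 + 9)/2 = 25/2.
By Parseval, this equals Σ |c_n|^2.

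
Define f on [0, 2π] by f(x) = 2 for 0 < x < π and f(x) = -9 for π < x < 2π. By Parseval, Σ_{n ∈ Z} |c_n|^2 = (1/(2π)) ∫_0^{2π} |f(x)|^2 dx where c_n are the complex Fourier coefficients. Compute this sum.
Σ |c_n|^2 = 85/2

Parseval equates the L^2 energy of f (normalised by 1/(2π)) with the ℓ^2 sum of its Fourier coefficients: (1/(2π)) ∫_0^{2π} |f|^2 = Σ |c_n|^2.
Compute the left side: (1/(2π)) [∫_0^π 2^2 dx + ∫_π^{2π} (-9)^2 dx] = (1/(2π)) · (4π + 81π) = (4 + 81)/2 = 85/2.
So Σ_{n ∈ Z} |c_n|^2 = 85/2.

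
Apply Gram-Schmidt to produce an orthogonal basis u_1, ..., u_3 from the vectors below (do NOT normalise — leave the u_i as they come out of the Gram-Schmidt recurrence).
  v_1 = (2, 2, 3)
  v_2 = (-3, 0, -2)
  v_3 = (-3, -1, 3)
Orthogonal basis:
  u_1 = (2, 2, 3)
  u_2 = (-27/17, 24/17, 2/17)
  u_3 = (-20/11, -25/11, 30/11)

Apply the Gram-Schmidt recurrence
  u_1 = v_1
  u_i = v_i − Σ_{j<i} ((v_i · u_j) / (u_j · u_j)) · u_j.

Step by step this gives:
  u_1 = (2, 2, 3)
  u_2 = (-27/17, 24/17, 2/17)
  u_3 = (-20/11, -25/11, 30/11)

Orthogonality check:
  u_2 · u_1 = 0 (should be 0)
  u_3 · u_1 = 0 (should be 0)
  u_3 · u_2 = 0 (should be 0)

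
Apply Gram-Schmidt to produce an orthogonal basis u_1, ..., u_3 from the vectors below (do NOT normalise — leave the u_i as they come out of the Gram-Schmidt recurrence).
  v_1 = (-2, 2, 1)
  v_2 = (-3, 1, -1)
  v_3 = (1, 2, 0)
Orthogonal basis:
  u_1 = (-2, 2, 1)
  u_2 = (-13/9, -5/9, -16/9)
  u_3 = (39/50, 13/10, -26/25)

Apply the Gram-Schmidt recurrence
  u_1 = v_1
  u_i = v_i − Σ_{j<i} ((v_i · u_j) / (u_j · u_j)) · u_j.

Step by step this gives:
  u_1 = (-2, 2, 1)
  u_2 = (-13/9, -5/9, -16/9)
  u_3 = (39/50, 13/10, -26/25)

Orthogonality check:
  u_2 · u_1 = 0 (should be 0)
  u_3 · u_1 = 0 (should be 0)
  u_3 · u_2 = 0 (should be 0)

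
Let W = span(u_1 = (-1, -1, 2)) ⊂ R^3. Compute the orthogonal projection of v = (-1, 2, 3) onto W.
proj_W(v) = (-5/6, -5/6, 5/3)

Set up U = [u_1 | ... | u_1] ∈ R^(3×1). The projector onto W = col(U) is P = U (U^T U)^(-1) U^T.
Compute U^T U =
  [6],
and U^T v = (5).
Solve U^T U · c = U^T v for the coefficients: c = (5/6). The projection is proj_W(v) = U c.
Check: (v - proj_W(v)) · u_1 = 0  (should be 0).
Result: proj_W(v) = (-5/6, -5/6, 5/3).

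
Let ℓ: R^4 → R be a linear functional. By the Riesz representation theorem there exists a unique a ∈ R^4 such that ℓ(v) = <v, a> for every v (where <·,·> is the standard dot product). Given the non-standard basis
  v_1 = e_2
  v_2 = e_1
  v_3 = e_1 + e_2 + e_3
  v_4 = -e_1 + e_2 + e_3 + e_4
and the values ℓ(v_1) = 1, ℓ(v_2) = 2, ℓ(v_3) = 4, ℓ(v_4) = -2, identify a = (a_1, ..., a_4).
a = (2, 1, 1, -2)

Write a = (a_1, ..., a_4) in the standard basis. For each basis vector v_i, ℓ(v_i) = <v_i, a> is a linear equation in the a_j's. Collect the n equations into a matrix system V a = ℓ, where row i of V is v_i (expressed in the standard basis). Since V is invertible (lower-triangular with 1s on the diagonal, up to permutation), solve by back-substitution:
  V =
[[0, 1, 0, 0],
 [1, 0, 0, 0],
 [1, 1, 1, 0],
 [-1, 1, 1, 1]]
  V a = (1, 2, 4, -2)
Solving gives a = (2, 1, 1, -2).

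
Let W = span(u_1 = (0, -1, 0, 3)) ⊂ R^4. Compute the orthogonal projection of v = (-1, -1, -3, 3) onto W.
proj_W(v) = (0, -1, 0, 3)

Set up U = [u_1 | ... | u_1] ∈ R^(4×1). The projector onto W = col(U) is P = U (U^T U)^(-1) U^T.
Compute U^T U =
  [10],
and U^T v = (10).
Solve U^T U · c = U^T v for the coefficients: c = (1). The projection is proj_W(v) = U c.
Check: (v - proj_W(v)) · u_1 = 0  (should be 0).
Result: proj_W(v) = (0, -1, 0, 3).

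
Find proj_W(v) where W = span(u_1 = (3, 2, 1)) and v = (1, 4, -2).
proj_W(v) = (27/14, 9/7, 9/14)

Set up U = [u_1 | ... | u_1] ∈ R^(3×1). The projector onto W = col(U) is P = U (U^T U)^(-1) U^T.
Compute U^T U =
  [14],
and U^T v = (9).
Solve U^T U · c = U^T v for the coefficients: c = (9/14). The projection is proj_W(v) = U c.
Check: (v - proj_W(v)) · u_1 = 0  (should be 0).
Result: proj_W(v) = (27/14, 9/7, 9/14).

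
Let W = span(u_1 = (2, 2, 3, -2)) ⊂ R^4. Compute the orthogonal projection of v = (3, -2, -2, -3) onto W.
proj_W(v) = (4/21, 4/21, 2/7, -4/21)

Set up U = [u_1 | ... | u_1] ∈ R^(4×1). The projector onto W = col(U) is P = U (U^T U)^(-1) U^T.
Compute U^T U =
  [21],
and U^T v = (2).
Solve U^T U · c = U^T v for the coefficients: c = (2/21). The projection is proj_W(v) = U c.
Check: (v - proj_W(v)) · u_1 = 0  (should be 0).
Result: proj_W(v) = (4/21, 4/21, 2/7, -4/21).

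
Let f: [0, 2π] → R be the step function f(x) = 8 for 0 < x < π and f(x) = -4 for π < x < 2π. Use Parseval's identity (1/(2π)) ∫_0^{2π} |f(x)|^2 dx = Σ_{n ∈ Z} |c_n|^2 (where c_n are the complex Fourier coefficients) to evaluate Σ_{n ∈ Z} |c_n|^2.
Σ |c_n|^2 = 40

Parseval equates the L^2 energy of f (normalised by 1/(2π)) with the ℓ^2 sum of its Fourier coefficients: (1/(2π)) ∫_0^{2π} |f|^2 = Σ |c_n|^2.
Compute the left side: (1/(2π)) [∫_0^π 8^2 dx + ∫_π^{2π} (-4)^2 dx] = (1/(2π)) · (64π + 16π) = (64 + 16)/2 = 40.
So Σ_{n ∈ Z} |c_n|^2 = 40.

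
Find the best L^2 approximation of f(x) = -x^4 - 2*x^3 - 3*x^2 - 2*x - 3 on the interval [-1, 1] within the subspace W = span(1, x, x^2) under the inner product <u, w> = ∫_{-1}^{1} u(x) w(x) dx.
g(x) = -27*x^2/7 - 16*x/5 - 102/35

The best approximation g ∈ W is the orthogonal projection of f onto W. Writing g = a_0 + a_1 x + a_2 x^2, the coefficients solve the normal equations G · a = b where
  G_{ij} = <φ_i, φ_j> and b_i = <f, φ_i>, with φ_0 = 1, φ_1 = x, φ_2 = x^2.
G =
  [2, 0, 2/3]
  [0, 2/3, 0]
  [2/3, 0, 2/5],
b = (-42/5, -32/15, -122/35).
Solving gives a_0 = -102/35, a_1 = -16/5, a_2 = -27/7, so
  g(x) = -27*x^2/7 - 16*x/5 - 102/35.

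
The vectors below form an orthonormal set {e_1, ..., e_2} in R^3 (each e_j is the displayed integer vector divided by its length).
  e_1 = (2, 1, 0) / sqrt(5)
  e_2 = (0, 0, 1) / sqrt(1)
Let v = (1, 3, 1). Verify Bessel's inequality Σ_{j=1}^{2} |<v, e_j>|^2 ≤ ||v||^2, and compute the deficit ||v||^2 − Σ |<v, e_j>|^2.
Σ |<v, e_j>|^2 = 6; ||v||^2 = 11; deficit = 5

Write each e_j = u_j / sqrt(<u_j, u_j>) where u_j is the displayed integer vector. Then <v, e_j> = <v, u_j> / sqrt(<u_j, u_j>), so |<v, e_j>|^2 = <v, u_j>^2 / <u_j, u_j>.
Coefficients: <v, e_1> = 5/sqrt(5), <v, e_2> = 1/sqrt(1).
Square and sum: Σ |<v, e_j>|^2 = 6.
Compute ||v||^2 = v·v = 11.
Deficit = 11 − 6 = 5 ≥ 0, confirming Bessel's inequality. (The deficit equals ||v − Σ <v,e_j> e_j||^2, the squared distance from v to span{e_j}.)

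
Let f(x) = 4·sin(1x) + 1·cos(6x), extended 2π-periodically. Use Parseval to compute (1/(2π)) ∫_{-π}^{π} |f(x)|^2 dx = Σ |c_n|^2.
Σ |c_n|^2 = 17/2

Expand |f|^2 and use orthogonality of {sin(nx), cos(mx)} on [-π, π]:
  ∫_{-π}^{π} sin(nx)^2 dx = π, ∫ cos(mx)^2 dx = π, and cross terms integrate to 0.
So ∫_{-π}^{π} f(x)^2 dx = 4^2 · π + 1^2 · π = (16 + 1)π.
Divide by 2π: (16 + 1)/2 = 17/2.
By Parseval, this equals Σ |c_n|^2.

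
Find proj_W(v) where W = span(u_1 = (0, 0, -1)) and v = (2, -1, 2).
proj_W(v) = (0, 0, 2)

Set up U = [u_1 | ... | u_1] ∈ R^(3×1). The projector onto W = col(U) is P = U (U^T U)^(-1) U^T.
Compute U^T U =
  [1],
and U^T v = (-2).
Solve U^T U · c = U^T v for the coefficients: c = (-2). The projection is proj_W(v) = U c.
Check: (v - proj_W(v)) · u_1 = 0  (should be 0).
Result: proj_W(v) = (0, 0, 2).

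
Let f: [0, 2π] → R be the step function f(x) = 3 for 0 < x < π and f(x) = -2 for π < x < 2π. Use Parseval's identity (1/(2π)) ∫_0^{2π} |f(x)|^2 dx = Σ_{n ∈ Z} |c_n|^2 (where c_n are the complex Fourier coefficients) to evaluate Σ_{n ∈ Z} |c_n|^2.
Σ |c_n|^2 = 13/2

Parseval equates the L^2 energy of f (normalised by 1/(2π)) with the ℓ^2 sum of its Fourier coefficients: (1/(2π)) ∫_0^{2π} |f|^2 = Σ |c_n|^2.
Compute the left side: (1/(2π)) [∫_0^π 3^2 dx + ∫_π^{2π} (-2)^2 dx] = (1/(2π)) · (9π + 4π) = (9 + 4)/2 = 13/2.
So Σ_{n ∈ Z} |c_n|^2 = 13/2.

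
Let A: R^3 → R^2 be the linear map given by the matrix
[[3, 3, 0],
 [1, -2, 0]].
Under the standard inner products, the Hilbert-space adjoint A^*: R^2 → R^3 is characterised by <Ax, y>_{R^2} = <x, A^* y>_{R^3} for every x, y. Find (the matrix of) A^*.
A^* = A^T =
[[3, 1],
 [3, -2],
 [0, 0]]

For real matrices with standard dot products, the defining identity <Ax, y> = <x, A^* y> gives (Ax)^T y = x^T (A^*) y, i.e. x^T A^T y = x^T (A^*) y. Since this holds for all x, y, we must have A^* = A^T. Therefore
A^* =
[[3, 1],
 [3, -2],
 [0, 0]].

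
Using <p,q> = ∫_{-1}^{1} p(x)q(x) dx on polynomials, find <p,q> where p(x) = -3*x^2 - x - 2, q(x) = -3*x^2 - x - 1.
<p,q> = 214/15

Expand the product: p(x)·q(x) = 9*x^4 + 6*x^3 + 10*x^2 + 3*x + 2.
∫_{-1}^{1} of each monomial x^k gives [2/(k+1) if k even, 0 if k odd]. Integrating term-by-term (or equivalently evaluating the antiderivative F(x) = 9*x^5/5 + 3*x^4/2 + 10*x^3/3 + 3*x^2/2 + 2*x at the endpoints):
  F(1) − F(−1) = 152/15 − (-62/15) = 214/15.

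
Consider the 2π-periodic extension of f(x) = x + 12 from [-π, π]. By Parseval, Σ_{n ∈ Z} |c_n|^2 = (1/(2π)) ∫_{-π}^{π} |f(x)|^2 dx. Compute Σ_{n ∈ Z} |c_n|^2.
Σ |c_n|^2 = π^2/3 + 144

Expand and integrate term by term over [-π, π]:
  ∫ (x)^2 dx = 1·(2π^3/3); ∫ 2·1·(12)·x dx = 0 (odd integrand); ∫ 12^2 dx = 144·2π.
So (1/(2π)) ∫_{-π}^{π} (x + 12)^2 dx = 1π^2/3 + 144 = π^2/3 + 144.
Parseval ⇒ Σ |c_n|^2 = π^2/3 + 144.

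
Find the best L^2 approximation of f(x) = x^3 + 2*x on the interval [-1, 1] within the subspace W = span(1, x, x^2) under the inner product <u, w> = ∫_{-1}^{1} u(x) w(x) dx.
g(x) = 13*x/5

The best approximation g ∈ W is the orthogonal projection of f onto W. Writing g = a_0 + a_1 x + a_2 x^2, the coefficients solve the normal equations G · a = b where
  G_{ij} = <φ_i, φ_j> and b_i = <f, φ_i>, with φ_0 = 1, φ_1 = x, φ_2 = x^2.
G =
  [2, 0, 2/3]
  [0, 2/3, 0]
  [2/3, 0, 2/5],
b = (0, 26/15, 0).
Solving gives a_0 = 0, a_1 = 13/5, a_2 = 0, so
  g(x) = 13*x/5.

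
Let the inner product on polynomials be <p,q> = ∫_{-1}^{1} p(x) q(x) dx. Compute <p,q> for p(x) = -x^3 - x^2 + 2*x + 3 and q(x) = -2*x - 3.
<p,q> = -268/15

Expand the product: p(x)·q(x) = 2*x^4 + 5*x^3 - x^2 - 12*x - 9.
∫_{-1}^{1} of each monomial x^k gives [2/(k+1) if k even, 0 if k odd]. Integrating term-by-term (or equivalently evaluating the antiderivative F(x) = 2*x^5/5 + 5*x^4/4 - x^3/3 - 6*x^2 - 9*x at the endpoints):
  F(1) − F(−1) = -821/60 − (251/60) = -268/15.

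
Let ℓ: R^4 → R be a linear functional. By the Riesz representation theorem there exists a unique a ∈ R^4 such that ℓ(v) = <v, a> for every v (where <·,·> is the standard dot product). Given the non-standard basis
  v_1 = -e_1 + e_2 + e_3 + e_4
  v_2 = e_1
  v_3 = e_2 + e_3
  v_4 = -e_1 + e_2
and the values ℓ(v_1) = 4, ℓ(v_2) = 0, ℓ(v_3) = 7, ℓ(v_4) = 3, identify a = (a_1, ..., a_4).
a = (0, 3, 4, -3)

Write a = (a_1, ..., a_4) in the standard basis. For each basis vector v_i, ℓ(v_i) = <v_i, a> is a linear equation in the a_j's. Collect the n equations into a matrix system V a = ℓ, where row i of V is v_i (expressed in the standard basis). Since V is invertible (lower-triangular with 1s on the diagonal, up to permutation), solve by back-substitution:
  V =
[[-1, 1, 1, 1],
 [1, 0, 0, 0],
 [0, 1, 1, 0],
 [-1, 1, 0, 0]]
  V a = (4, 0, 7, 3)
Solving gives a = (0, 3, 4, -3).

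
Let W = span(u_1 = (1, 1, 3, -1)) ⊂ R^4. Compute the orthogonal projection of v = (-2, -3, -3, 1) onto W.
proj_W(v) = (-5/4, -5/4, -15/4, 5/4)

Set up U = [u_1 | ... | u_1] ∈ R^(4×1). The projector onto W = col(U) is P = U (U^T U)^(-1) U^T.
Compute U^T U =
  [12],
and U^T v = (-15).
Solve U^T U · c = U^T v for the coefficients: c = (-5/4). The projection is proj_W(v) = U c.
Check: (v - proj_W(v)) · u_1 = 0  (should be 0).
Result: proj_W(v) = (-5/4, -5/4, -15/4, 5/4).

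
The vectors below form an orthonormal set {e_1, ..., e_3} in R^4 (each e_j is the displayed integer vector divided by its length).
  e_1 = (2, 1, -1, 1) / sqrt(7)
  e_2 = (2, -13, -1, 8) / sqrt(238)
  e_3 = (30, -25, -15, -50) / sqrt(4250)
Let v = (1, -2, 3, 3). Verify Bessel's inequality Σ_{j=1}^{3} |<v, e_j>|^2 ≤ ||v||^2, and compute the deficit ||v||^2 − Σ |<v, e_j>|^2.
Σ |<v, e_j>|^2 = 66/5; ||v||^2 = 23; deficit = 49/5

Write each e_j = u_j / sqrt(<u_j, u_j>) where u_j is the displayed integer vector. Then <v, e_j> = <v, u_j> / sqrt(<u_j, u_j>), so |<v, e_j>|^2 = <v, u_j>^2 / <u_j, u_j>.
Coefficients: <v, e_1> = 0/sqrt(7), <v, e_2> = 49/sqrt(238), <v, e_3> = -115/sqrt(4250).
Square and sum: Σ |<v, e_j>|^2 = 66/5.
Compute ||v||^2 = v·v = 23.
Deficit = 23 − 66/5 = 49/5 ≥ 0, confirming Bessel's inequality. (The deficit equals ||v − Σ <v,e_j> e_j||^2, the squared distance from v to span{e_j}.)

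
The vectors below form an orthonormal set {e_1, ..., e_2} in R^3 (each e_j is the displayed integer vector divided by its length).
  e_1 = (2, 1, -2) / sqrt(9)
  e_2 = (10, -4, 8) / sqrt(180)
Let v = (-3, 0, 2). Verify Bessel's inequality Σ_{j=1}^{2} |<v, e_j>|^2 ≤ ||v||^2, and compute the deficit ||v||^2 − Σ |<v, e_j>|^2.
Σ |<v, e_j>|^2 = 61/5; ||v||^2 = 13; deficit = 4/5

Write each e_j = u_j / sqrt(<u_j, u_j>) where u_j is the displayed integer vector. Then <v, e_j> = <v, u_j> / sqrt(<u_j, u_j>), so |<v, e_j>|^2 = <v, u_j>^2 / <u_j, u_j>.
Coefficients: <v, e_1> = -10/sqrt(9), <v, e_2> = -14/sqrt(180).
Square and sum: Σ |<v, e_j>|^2 = 61/5.
Compute ||v||^2 = v·v = 13.
Deficit = 13 − 61/5 = 4/5 ≥ 0, confirming Bessel's inequality. (The deficit equals ||v − Σ <v,e_j> e_j||^2, the squared distance from v to span{e_j}.)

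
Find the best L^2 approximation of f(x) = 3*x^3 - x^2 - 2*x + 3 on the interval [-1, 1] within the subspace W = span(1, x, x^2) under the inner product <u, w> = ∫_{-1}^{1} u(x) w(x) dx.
g(x) = -x^2 - x/5 + 3

The best approximation g ∈ W is the orthogonal projection of f onto W. Writing g = a_0 + a_1 x + a_2 x^2, the coefficients solve the normal equations G · a = b where
  G_{ij} = <φ_i, φ_j> and b_i = <f, φ_i>, with φ_0 = 1, φ_1 = x, φ_2 = x^2.
G =
  [2, 0, 2/3]
  [0, 2/3, 0]
  [2/3, 0, 2/5],
b = (16/3, -2/15, 8/5).
Solving gives a_0 = 3, a_1 = -1/5, a_2 = -1, so
  g(x) = -x^2 - x/5 + 3.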